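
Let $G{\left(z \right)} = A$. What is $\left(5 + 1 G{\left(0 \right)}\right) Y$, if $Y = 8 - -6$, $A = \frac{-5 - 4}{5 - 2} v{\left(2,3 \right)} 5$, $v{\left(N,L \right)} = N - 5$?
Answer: $700$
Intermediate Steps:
$v{\left(N,L \right)} = -5 + N$ ($v{\left(N,L \right)} = N - 5 = -5 + N$)
$A = 45$ ($A = \frac{-5 - 4}{5 - 2} \left(-5 + 2\right) 5 = - \frac{9}{3} \left(-3\right) 5 = \left(-9\right) \frac{1}{3} \left(-3\right) 5 = \left(-3\right) \left(-3\right) 5 = 9 \cdot 5 = 45$)
$G{\left(z \right)} = 45$
$Y = 14$ ($Y = 8 + 6 = 14$)
$\left(5 + 1 G{\left(0 \right)}\right) Y = \left(5 + 1 \cdot 45\right) 14 = \left(5 + 45\right) 14 = 50 \cdot 14 = 700$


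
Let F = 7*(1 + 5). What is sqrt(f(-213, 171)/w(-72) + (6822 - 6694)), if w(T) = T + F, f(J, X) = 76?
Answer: sqrt(28230)/15 ≈ 11.201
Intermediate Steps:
F = 42 (F = 7*6 = 42)
w(T) = 42 + T (w(T) = T + 42 = 42 + T)
sqrt(f(-213, 171)/w(-72) + (6822 - 6694)) = sqrt(76/(42 - 72) + (6822 - 6694)) = sqrt(76/(-30) + 128) = sqrt(76*(-1/30) + 128) = sqrt(-38/15 + 128) = sqrt(1882/15) = sqrt(28230)/15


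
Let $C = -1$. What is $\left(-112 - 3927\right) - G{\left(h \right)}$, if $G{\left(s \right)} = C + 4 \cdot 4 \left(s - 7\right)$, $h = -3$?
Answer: $-3878$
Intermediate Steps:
$G{\left(s \right)} = -113 + 16 s$ ($G{\left(s \right)} = -1 + 4 \cdot 4 \left(s - 7\right) = -1 + 4 \cdot 4 \left(-7 + s\right) = -1 + 4 \left(-28 + 4 s\right) = -1 + \left(-112 + 16 s\right) = -113 + 16 s$)
$\left(-112 - 3927\right) - G{\left(h \right)} = \left(-112 - 3927\right) - \left(-113 + 16 \left(-3\right)\right) = \left(-112 - 3927\right) - \left(-113 - 48\right) = -4039 - -161 = -4039 + 161 = -3878$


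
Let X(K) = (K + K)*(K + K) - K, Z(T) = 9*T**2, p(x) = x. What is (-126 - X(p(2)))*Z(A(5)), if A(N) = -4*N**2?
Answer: -12600000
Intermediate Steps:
X(K) = -K + 4*K**2 (X(K) = (2*K)*(2*K) - K = 4*K**2 - K = -K + 4*K**2)
(-126 - X(p(2)))*Z(A(5)) = (-126 - 2*(-1 + 4*2))*(9*(-4*5**2)**2) = (-126 - 2*(-1 + 8))*(9*(-4*25)**2) = (-126 - 2*7)*(9*(-100)**2) = (-126 - 1*14)*(9*10000) = (-126 - 14)*90000 = -140*90000 = -12600000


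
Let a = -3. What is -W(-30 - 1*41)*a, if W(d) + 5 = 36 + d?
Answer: -120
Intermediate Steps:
W(d) = 31 + d (W(d) = -5 + (36 + d) = 31 + d)
-W(-30 - 1*41)*a = -(31 + (-30 - 1*41))*(-3) = -(31 + (-30 - 41))*(-3) = -(31 - 71)*(-3) = -(-40)*(-3) = -1*120 = -120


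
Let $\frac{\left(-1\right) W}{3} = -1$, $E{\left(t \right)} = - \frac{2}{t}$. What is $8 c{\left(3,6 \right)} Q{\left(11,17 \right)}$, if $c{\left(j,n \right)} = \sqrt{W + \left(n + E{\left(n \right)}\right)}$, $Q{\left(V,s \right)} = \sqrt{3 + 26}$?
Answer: $\frac{8 \sqrt{2262}}{3} \approx 126.83$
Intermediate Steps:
$W = 3$ ($W = \left(-3\right) \left(-1\right) = 3$)
$Q{\left(V,s \right)} = \sqrt{29}$
$c{\left(j,n \right)} = \sqrt{3 + n - \frac{2}{n}}$ ($c{\left(j,n \right)} = \sqrt{3 + \left(n - \frac{2}{n}\right)} = \sqrt{3 + n - \frac{2}{n}}$)
$8 c{\left(3,6 \right)} Q{\left(11,17 \right)} = 8 \sqrt{3 + 6 - \frac{2}{6}} \sqrt{29} = 8 \sqrt{3 + 6 - \frac{1}{3}} \sqrt{29} = 8 \sqrt{\frac{26}{3}} \sqrt{29} = 8 \frac{\sqrt{78}}{3} \sqrt{29} = \frac{8 \sqrt{78}}{3} \sqrt{29} = \frac{8 \sqrt{2262}}{3}$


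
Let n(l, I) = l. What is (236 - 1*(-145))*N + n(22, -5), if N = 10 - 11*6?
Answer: -21314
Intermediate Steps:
N = -56 (N = 10 - 66 = -56)
(236 - 1*(-145))*N + n(22, -5) = (236 - 1*(-145))*(-56) + 22 = (236 + 145)*(-56) + 22 = 381*(-56) + 22 = -21336 + 22 = -21314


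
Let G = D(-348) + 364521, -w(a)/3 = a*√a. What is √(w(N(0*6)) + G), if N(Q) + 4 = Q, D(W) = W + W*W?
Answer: √(485277 + 24*I) ≈ 696.62 + 0.017*I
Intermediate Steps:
D(W) = W + W²
N(Q) = -4 + Q
w(a) = -3*a^(3/2) (w(a) = -3*a*√a = -3*a^(3/2))
G = 485277 (G = -348*(1 - 348) + 364521 = -348*(-347) + 364521 = 120756 + 364521 = 485277)
√(w(N(0*6)) + G) = √(-3*(-4 + 0*6)^(3/2) + 485277) = √(-3*(-4 + 0)^(3/2) + 485277) = √(-(-24)*I + 485277) = √(24*I + 485277) = √(485277 + 24*I)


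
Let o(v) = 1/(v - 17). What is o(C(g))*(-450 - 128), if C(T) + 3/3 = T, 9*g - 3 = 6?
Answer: 34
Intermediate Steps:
g = 1 (g = ⅓ + (⅑)*6 = ⅓ + ⅔ = 1)
C(T) = -1 + T
o(v) = 1/(-17 + v)
o(C(g))*(-450 - 128) = (-450 - 128)/(-17 + (-1 + 1)) = -578/(-17 + 0) = -578/(-17) = -1/17*(-578) = 34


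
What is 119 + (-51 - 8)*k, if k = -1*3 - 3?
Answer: 473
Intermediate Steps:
k = -6 (k = -3 - 3 = -6)
119 + (-51 - 8)*k = 119 + (-51 - 8)*(-6) = 119 - 59*(-6) = 119 + 354 = 473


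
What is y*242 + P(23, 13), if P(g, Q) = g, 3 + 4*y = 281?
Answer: 16842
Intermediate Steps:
y = 139/2 (y = -¾ + (¼)*281 = -¾ + 281/4 = 139/2 ≈ 69.500)
y*242 + P(23, 13) = (139/2)*242 + 23 = 16819 + 23 = 16842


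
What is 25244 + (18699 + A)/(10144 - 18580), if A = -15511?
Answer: 53238799/2109 ≈ 25244.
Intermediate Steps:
25244 + (18699 + A)/(10144 - 18580) = 25244 + (18699 - 15511)/(10144 - 18580) = 25244 + 3188/(-8436) = 25244 + 3188*(-1/8436) = 25244 - 797/2109 = 53238799/2109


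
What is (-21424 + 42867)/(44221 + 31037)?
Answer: 21443/75258 ≈ 0.28493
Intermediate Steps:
(-21424 + 42867)/(44221 + 31037) = 21443/75258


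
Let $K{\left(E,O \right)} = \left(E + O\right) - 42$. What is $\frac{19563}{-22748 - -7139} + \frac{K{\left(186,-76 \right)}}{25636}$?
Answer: $- \frac{2453214}{1961531} \approx -1.2507$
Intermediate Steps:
$K{\left(E,O \right)} = -42 + E + O$
$\frac{19563}{-22748 - -7139} + \frac{K{\left(186,-76 \right)}}{25636} = \frac{19563}{-22748 - -7139} + \frac{-42 + 186 - 76}{25636} = \frac{19563}{-22748 + 7139} + 68 \cdot \frac{1}{25636} = \frac{19563}{-15609} + \frac{1}{377} = 19563 \left(- \frac{1}{15609}\right) + \frac{1}{377} = - \frac{6521}{5203} + \frac{1}{377} = - \frac{2453214}{1961531}$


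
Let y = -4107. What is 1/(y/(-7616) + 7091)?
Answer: 7616/54009163 ≈ 0.00014101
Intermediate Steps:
1/(y/(-7616) + 7091) = 1/(-4107/(-7616) + 7091) = 1/(-4107*(-1/7616) + 7091) = 1/(4107/7616 + 7091) = 1/(54009163/7616) = 7616/54009163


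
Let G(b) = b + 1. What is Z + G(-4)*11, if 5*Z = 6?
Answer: -159/5 ≈ -31.800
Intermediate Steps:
G(b) = 1 + b
Z = 6/5 (Z = (⅕)*6 = 6/5 ≈ 1.2000)
Z + G(-4)*11 = 6/5 + (1 - 4)*11 = 6/5 - 3*11 = 6/5 - 33 = -159/5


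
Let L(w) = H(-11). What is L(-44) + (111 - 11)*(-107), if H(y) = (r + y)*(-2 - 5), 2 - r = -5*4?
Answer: -10777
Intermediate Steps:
r = 22 (r = 2 - (-5)*4 = 2 - 1*(-20) = 2 + 20 = 22)
H(y) = -154 - 7*y (H(y) = (22 + y)*(-2 - 5) = (22 + y)*(-7) = -154 - 7*y)
L(w) = -77 (L(w) = -154 - 7*(-11) = -154 + 77 = -77)
L(-44) + (111 - 11)*(-107) = -77 + (111 - 11)*(-107) = -77 + 100*(-107) = -77 - 10700 = -10777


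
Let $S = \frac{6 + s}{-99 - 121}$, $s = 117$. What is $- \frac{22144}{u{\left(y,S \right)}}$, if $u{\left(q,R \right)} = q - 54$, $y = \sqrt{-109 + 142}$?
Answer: $\frac{398592}{961} + \frac{22144 \sqrt{33}}{2883} \approx 458.89$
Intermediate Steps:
$y = \sqrt{33} \approx 5.7446$
$S = - \frac{123}{220}$ ($S = \frac{6 + 117}{-99 - 121} = \frac{123}{-220} = 123 \left(- \frac{1}{220}\right) = - \frac{123}{220} \approx -0.55909$)
$u{\left(q,R \right)} = -54 + q$ ($u{\left(q,R \right)} = q - 54 = -54 + q$)
$- \frac{22144}{u{\left(y,S \right)}} = - \frac{22144}{-54 + \sqrt{33}}$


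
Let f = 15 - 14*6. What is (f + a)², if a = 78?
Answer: 81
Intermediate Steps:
f = -69 (f = 15 - 84 = -69)
(f + a)² = (-69 + 78)² = 9² = 81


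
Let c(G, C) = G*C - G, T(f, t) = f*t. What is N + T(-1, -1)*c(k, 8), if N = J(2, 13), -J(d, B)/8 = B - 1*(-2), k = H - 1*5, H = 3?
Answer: -134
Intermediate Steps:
k = -2 (k = 3 - 1*5 = 3 - 5 = -2)
J(d, B) = -16 - 8*B (J(d, B) = -8*(B - 1*(-2)) = -8*(B + 2) = -8*(2 + B) = -16 - 8*B)
N = -120 (N = -16 - 8*13 = -16 - 104 = -120)
c(G, C) = -G + C*G (c(G, C) = C*G - G = -G + C*G)
N + T(-1, -1)*c(k, 8) = -120 + (-1*(-1))*(-2*(-1 + 8)) = -120 + 1*(-2*7) = -120 + 1*(-14) = -120 - 14 = -134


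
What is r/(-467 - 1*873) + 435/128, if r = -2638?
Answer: 230141/42880 ≈ 5.3671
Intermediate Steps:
r/(-467 - 1*873) + 435/128 = -2638/(-467 - 1*873) + 435/128 = -2638/(-467 - 873) + 435*(1/128) = -2638/(-1340) + 435/128 = -2638*(-1/1340) + 435/128 = 1319/670 + 435/128 = 230141/42880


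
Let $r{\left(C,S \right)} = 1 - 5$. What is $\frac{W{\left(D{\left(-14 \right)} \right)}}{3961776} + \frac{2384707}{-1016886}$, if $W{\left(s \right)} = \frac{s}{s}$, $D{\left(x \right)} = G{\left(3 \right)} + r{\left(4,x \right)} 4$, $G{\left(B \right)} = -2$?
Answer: $- \frac{40374674969}{17216557904} \approx -2.3451$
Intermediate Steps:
$r{\left(C,S \right)} = -4$
$D{\left(x \right)} = -18$ ($D{\left(x \right)} = -2 - 16 = -18$)
$W{\left(s \right)} = 1$
$\frac{W{\left(D{\left(-14 \right)} \right)}}{3961776} + \frac{2384707}{-1016886} = 1 \cdot \frac{1}{3961776} + \frac{2384707}{-1016886} = 1 \cdot \frac{1}{3961776} + 2384707 \left(- \frac{1}{1016886}\right) = \frac{1}{3961776} - \frac{183439}{78222} = - \frac{40374674969}{17216557904}$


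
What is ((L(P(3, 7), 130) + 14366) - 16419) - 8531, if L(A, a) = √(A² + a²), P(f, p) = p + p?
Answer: -10584 + 2*√4274 ≈ -10453.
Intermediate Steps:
P(f, p) = 2*p
((L(P(3, 7), 130) + 14366) - 16419) - 8531 = ((√((2*7)² + 130²) + 14366) - 16419) - 8531 = ((√(14² + 16900) + 14366) - 16419) - 8531 = ((√(196 + 16900) + 14366) - 16419) - 8531 = ((√17096 + 14366) - 16419) - 8531 = ((2*√4274 + 14366) - 16419) - 8531 = ((14366 + 2*√4274) - 16419) - 8531 = (-2053 + 2*√4274) - 8531 = -10584 + 2*√4274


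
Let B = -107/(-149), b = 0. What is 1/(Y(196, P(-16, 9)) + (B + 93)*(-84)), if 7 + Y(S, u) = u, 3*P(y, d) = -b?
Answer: -149/1174019 ≈ -0.00012691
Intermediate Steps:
B = 107/149 (B = -107*(-1/149) = 107/149 ≈ 0.71812)
P(y, d) = 0 (P(y, d) = (-1*0)/3 = (⅓)*0 = 0)
Y(S, u) = -7 + u
1/(Y(196, P(-16, 9)) + (B + 93)*(-84)) = 1/((-7 + 0) + (107/149 + 93)*(-84)) = 1/(-7 + (13964/149)*(-84)) = 1/(-7 - 1172976/149) = 1/(-1174019/149) = -149/1174019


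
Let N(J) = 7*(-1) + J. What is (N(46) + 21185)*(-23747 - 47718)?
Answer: -1516773160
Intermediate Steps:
N(J) = -7 + J
(N(46) + 21185)*(-23747 - 47718) = ((-7 + 46) + 21185)*(-23747 - 47718) = (39 + 21185)*(-71465) = 21224*(-71465) = -1516773160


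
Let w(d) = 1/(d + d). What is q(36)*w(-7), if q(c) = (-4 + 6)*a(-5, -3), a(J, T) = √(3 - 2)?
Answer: -⅐ ≈ -0.14286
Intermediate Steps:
a(J, T) = 1 (a(J, T) = √1 = 1)
q(c) = 2 (q(c) = (-4 + 6)*1 = 2*1 = 2)
w(d) = 1/(2*d)
q(36)*w(-7) = 2*((½)/(-7)) = 2*((½)*(-⅐)) = 2*(-1/14) = -⅐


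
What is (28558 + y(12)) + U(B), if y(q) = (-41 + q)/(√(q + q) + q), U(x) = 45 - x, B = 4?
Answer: 285961/10 + 29*√6/60 ≈ 28597.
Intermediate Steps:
y(q) = (-41 + q)/(q + √2*√q) (y(q) = (-41 + q)/(√(2*q) + q) = (-41 + q)/(√2*√q + q) = (-41 + q)/(q + √2*√q))
(28558 + y(12)) + U(B) = (28558 + (-41 + 12)/(12 + √2*√12)) + (45 - 1*4) = (28558 - 29/(12 + √2*(2*√3))) + (45 - 4) = (28558 - 29/(12 + 2*√6)) + 41 = 28599 - 29/(12 + 2*√6)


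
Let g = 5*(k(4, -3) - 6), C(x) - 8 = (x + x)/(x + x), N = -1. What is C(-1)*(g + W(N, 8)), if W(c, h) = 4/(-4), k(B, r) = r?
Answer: -414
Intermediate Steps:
W(c, h) = -1 (W(c, h) = 4*(-1/4) = -1)
C(x) = 9 (C(x) = 8 + (x + x)/(x + x) = 8 + (2*x)/((2*x)) = 8 + (2*x)*(1/(2*x)) = 8 + 1 = 9)
g = -45 (g = 5*(-3 - 6) = 5*(-9) = -45)
C(-1)*(g + W(N, 8)) = 9*(-45 - 1) = 9*(-46) = -414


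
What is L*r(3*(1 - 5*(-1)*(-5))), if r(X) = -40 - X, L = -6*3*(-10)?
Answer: 5760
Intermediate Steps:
L = 180 (L = -18*(-10) = 180)
L*r(3*(1 - 5*(-1)*(-5))) = 180*(-40 - 3*(1 - 5*(-1)*(-5))) = 180*(-40 - 3*(1 + 5*(-5))) = 180*(-40 - 3*(1 - 25)) = 180*(-40 - 3*(-24)) = 180*(-40 - 1*(-72)) = 180*(-40 + 72) = 180*32 = 5760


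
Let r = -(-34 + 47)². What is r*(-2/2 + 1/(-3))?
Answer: 676/3 ≈ 225.33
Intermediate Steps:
r = -169 (r = -1*13² = -1*169 = -169)
r*(-2/2 + 1/(-3)) = -169*(-2/2 + 1/(-3)) = -169*(-2*½ + 1*(-⅓)) = -169*(-1 - ⅓) = -169*(-4/3) = 676/3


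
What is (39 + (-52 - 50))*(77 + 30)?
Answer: -6741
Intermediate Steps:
(39 + (-52 - 50))*(77 + 30) = (39 - 102)*107 = -63*107 = -6741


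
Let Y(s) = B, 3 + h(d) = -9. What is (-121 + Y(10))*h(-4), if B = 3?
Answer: 1416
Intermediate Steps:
h(d) = -12 (h(d) = -3 - 9 = -12)
Y(s) = 3
(-121 + Y(10))*h(-4) = (-121 + 3)*(-12) = -118*(-12) = 1416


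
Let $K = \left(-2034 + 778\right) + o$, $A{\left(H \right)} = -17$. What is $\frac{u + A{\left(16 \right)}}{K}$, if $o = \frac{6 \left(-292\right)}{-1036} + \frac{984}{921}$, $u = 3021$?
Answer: $- \frac{119428526}{49824455} \approx -2.397$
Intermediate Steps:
$o = \frac{219418}{79513}$ ($o = \left(-1752\right) \left(- \frac{1}{1036}\right) + 984 \cdot \frac{1}{921} = \frac{438}{259} + \frac{328}{307} = \frac{219418}{79513} \approx 2.7595$)
$K = - \frac{99648910}{79513}$ ($K = \left(-2034 + 778\right) + \frac{219418}{79513} = -1256 + \frac{219418}{79513} = - \frac{99648910}{79513} \approx -1253.2$)
$\frac{u + A{\left(16 \right)}}{K} = \frac{3021 - 17}{- \frac{99648910}{79513}} = 3004 \left(- \frac{79513}{99648910}\right) = - \frac{119428526}{49824455}$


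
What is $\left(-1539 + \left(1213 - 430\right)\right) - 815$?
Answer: $-1571$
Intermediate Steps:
$\left(-1539 + \left(1213 - 430\right)\right) - 815 = \left(-1539 + \left(1213 - 430\right)\right) + \left(-1476 + 661\right) = \left(-1539 + 783\right) - 815 = -756 - 815 = -1571$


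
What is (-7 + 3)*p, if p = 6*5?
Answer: -120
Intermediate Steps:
p = 30
(-7 + 3)*p = (-7 + 3)*30 = -4*30 = -120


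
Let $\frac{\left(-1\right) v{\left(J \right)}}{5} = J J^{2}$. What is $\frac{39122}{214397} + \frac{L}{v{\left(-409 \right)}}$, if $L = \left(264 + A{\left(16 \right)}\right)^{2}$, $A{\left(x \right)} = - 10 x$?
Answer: $\frac{13385550009642}{73342993619065} \approx 0.18251$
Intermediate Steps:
$v{\left(J \right)} = - 5 J^{3}$ ($v{\left(J \right)} = - 5 J J^{2} = - 5 J^{3}$)
$L = 10816$ ($L = \left(264 - 160\right)^{2} = 104^{2} = 10816$)
$\frac{39122}{214397} + \frac{L}{v{\left(-409 \right)}} = \frac{39122}{214397} + \frac{10816}{\left(-5\right) \left(-409\right)^{3}} = 39122 \cdot \frac{1}{214397} + \frac{10816}{\left(-5\right) \left(-68417929\right)} = \frac{39122}{214397} + \frac{10816}{342089645} = \frac{13385550009642}{73342993619065}$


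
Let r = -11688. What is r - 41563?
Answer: -53251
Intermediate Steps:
r - 41563 = -11688 - 41563 = -53251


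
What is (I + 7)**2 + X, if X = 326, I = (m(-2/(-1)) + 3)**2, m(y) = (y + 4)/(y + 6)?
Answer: 197025/256 ≈ 769.63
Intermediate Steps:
m(y) = (4 + y)/(6 + y)
I = 225/16 (I = ((4 - 2/(-1))/(6 - 2/(-1)) + 3)**2 = ((4 - 2*(-1))/(6 - 2*(-1)) + 3)**2 = ((4 + 2)/(6 + 2) + 3)**2 = (6/8 + 3)**2 = ((1/8)*6 + 3)**2 = (3/4 + 3)**2 = (15/4)**2 = 225/16 ≈ 14.063)
(I + 7)**2 + X = (225/16 + 7)**2 + 326 = (337/16)**2 + 326 = 113569/256 + 326 = 197025/256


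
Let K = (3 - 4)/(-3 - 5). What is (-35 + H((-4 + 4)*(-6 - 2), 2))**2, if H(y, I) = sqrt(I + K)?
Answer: (140 - sqrt(34))**2/16 ≈ 1125.1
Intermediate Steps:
K = 1/8 (K = -1/(-8) = -1*(-1/8) = 1/8 ≈ 0.12500)
H(y, I) = sqrt(1/8 + I) (H(y, I) = sqrt(I + 1/8) = sqrt(1/8 + I))
(-35 + H((-4 + 4)*(-6 - 2), 2))**2 = (-35 + sqrt(2 + 16*2)/4)**2 = (-35 + sqrt(2 + 32)/4)**2 = (-35 + sqrt(34)/4)**2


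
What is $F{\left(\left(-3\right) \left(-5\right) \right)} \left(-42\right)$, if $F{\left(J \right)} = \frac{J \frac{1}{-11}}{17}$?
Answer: $\frac{630}{187} \approx 3.369$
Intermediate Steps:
$F{\left(J \right)} = - \frac{J}{187}$ ($F{\left(J \right)} = J \left(- \frac{1}{11}\right) \frac{1}{17} = - \frac{J}{11} \cdot \frac{1}{17} = - \frac{J}{187}$)
$F{\left(\left(-3\right) \left(-5\right) \right)} \left(-42\right) = - \frac{\left(-3\right) \left(-5\right)}{187} \left(-42\right) = \left(- \frac{1}{187}\right) 15 \left(-42\right) = \left(- \frac{15}{187}\right) \left(-42\right) = \frac{630}{187}$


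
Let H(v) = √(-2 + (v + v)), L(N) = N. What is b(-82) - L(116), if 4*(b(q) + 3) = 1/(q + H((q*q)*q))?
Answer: -264051997/2218924 - I*√1102738/4437848 ≈ -119.0 - 0.00023663*I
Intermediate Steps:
H(v) = √(-2 + 2*v)
b(q) = -3 + 1/(4*(q + √(-2 + 2*q³))) (b(q) = -3 + 1/(4*(q + √(-2 + 2*((q*q)*q)))) = -3 + 1/(4*(q + √(-2 + 2*(q²*q)))) = -3 + 1/(4*(q + √(-2 + 2*q³))))
b(-82) - L(116) = (¼ - 3*(-82) - 3*√(-2 + 2*(-82)³))/(-82 + √2*√(-1 + (-82)³)) - 1*116 = (¼ + 246 - 3*√(-2 + 2*(-551368)))/(-82 + √2*√(-1 - 551368)) - 116 = (¼ + 246 - 3*√(-2 - 1102736))/(-82 + √2*√(-551369)) - 116 = (¼ + 246 - 3*I*√1102738)/(-82 + √2*(I*√551369)) - 116 = (¼ + 246 - 3*I*√1102738)/(-82 + I*√1102738) - 116 = (985/4 - 3*I*√1102738)/(-82 + I*√1102738) - 116 = -116 + (985/4 - 3*I*√1102738)/(-82 + I*√1102738)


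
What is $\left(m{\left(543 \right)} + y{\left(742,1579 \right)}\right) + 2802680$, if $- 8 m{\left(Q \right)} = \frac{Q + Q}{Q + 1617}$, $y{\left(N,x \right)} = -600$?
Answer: $\frac{8069990219}{2880} \approx 2.8021 \cdot 10^{6}$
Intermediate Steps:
$m{\left(Q \right)} = - \frac{Q}{4 \left(1617 + Q\right)}$ ($m{\left(Q \right)} = - \frac{\left(Q + Q\right) \frac{1}{Q + 1617}}{8} = - \frac{2 Q \frac{1}{1617 + Q}}{8} = - \frac{Q}{4 \left(1617 + Q\right)}$)
$\left(m{\left(543 \right)} + y{\left(742,1579 \right)}\right) + 2802680 = \left(\left(-1\right) 543 \frac{1}{6468 + 4 \cdot 543} - 600\right) + 2802680 = \left(\left(-1\right) 543 \frac{1}{6468 + 2172} - 600\right) + 2802680 = \left(\left(-1\right) 543 \cdot \frac{1}{8640} - 600\right) + 2802680 = \left(- \frac{181}{2880} - 600\right) + 2802680 = - \frac{1728181}{2880} + 2802680 = \frac{8069990219}{2880}$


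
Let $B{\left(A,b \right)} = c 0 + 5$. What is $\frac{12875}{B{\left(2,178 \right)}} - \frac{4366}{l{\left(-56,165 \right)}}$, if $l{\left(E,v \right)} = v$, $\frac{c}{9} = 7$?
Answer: $\frac{420509}{165} \approx 2548.5$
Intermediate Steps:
$c = 63$ ($c = 9 \cdot 7 = 63$)
$B{\left(A,b \right)} = 5$ ($B{\left(A,b \right)} = 63 \cdot 0 + 5 = 0 + 5 = 5$)
$\frac{12875}{B{\left(2,178 \right)}} - \frac{4366}{l{\left(-56,165 \right)}} = \frac{12875}{5} - \frac{4366}{165} = 12875 \cdot \frac{1}{5} - \frac{4366}{165} = 2575 - \frac{4366}{165} = \frac{420509}{165}$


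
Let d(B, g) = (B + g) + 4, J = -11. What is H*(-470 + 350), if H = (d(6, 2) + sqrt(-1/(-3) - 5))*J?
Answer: 15840 + 440*I*sqrt(42) ≈ 15840.0 + 2851.5*I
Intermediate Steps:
d(B, g) = 4 + B + g
H = -132 - 11*I*sqrt(42)/3 (H = ((4 + 6 + 2) + sqrt(-1/(-3) - 5))*(-11) = (12 + sqrt(-1*(-1/3) - 5))*(-11) = (12 + sqrt(1/3 - 5))*(-11) = (12 + sqrt(-14/3))*(-11) = (12 + I*sqrt(42)/3)*(-11) = -132 - 11*I*sqrt(42)/3 ≈ -132.0 - 23.763*I)
H*(-470 + 350) = (-132 - 11*I*sqrt(42)/3)*(-470 + 350) = (-132 - 11*I*sqrt(42)/3)*(-120) = 15840 + 440*I*sqrt(42)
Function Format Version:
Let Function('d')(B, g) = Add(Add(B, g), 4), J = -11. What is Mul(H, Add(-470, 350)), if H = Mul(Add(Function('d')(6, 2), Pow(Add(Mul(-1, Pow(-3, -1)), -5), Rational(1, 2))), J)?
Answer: Add(15840, Mul(440, I, Pow(42, Rational(1, 2)))) ≈ Add(15840., Mul(2851.5, I))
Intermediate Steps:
Function('d')(B, g) = Add(4, B, g)
H = Add(-132, Mul(Rational(-11, 3), I, Pow(42, Rational(1, 2)))) (H = Mul(Add(Add(4, 6, 2), Pow(Add(Mul(-1, Pow(-3, -1)), -5), Rational(1, 2))), -11) = Mul(Add(12, Pow(Add(Mul(-1, Rational(-1, 3)), -5), Rational(1, 2))), -11) = Mul(Add(12, Pow(Add(Rational(1, 3), -5), Rational(1, 2))), -11) = Mul(Add(12, Pow(Rational(-14, 3), Rational(1, 2))), -11) = Mul(Add(12, Mul(Rational(1, 3), I, Pow(42, Rational(1, 2)))), -11) = Add(-132, Mul(Rational(-11, 3), I, Pow(42, Rational(1, 2)))) ≈ Add(-132.00, Mul(-23.763, I)))
Mul(H, Add(-470, 350)) = Mul(Add(-132, Mul(Rational(-11, 3), I, Pow(42, Rational(1, 2)))), Add(-470, 350)) = Mul(Add(-132, Mul(Rational(-11, 3), I, Pow(42, Rational(1, 2)))), -120) = Add(15840, Mul(440, I, Pow(42, Rational(1, 2))))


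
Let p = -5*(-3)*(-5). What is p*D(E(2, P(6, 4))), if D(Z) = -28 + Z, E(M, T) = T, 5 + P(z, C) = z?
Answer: 2025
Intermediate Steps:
P(z, C) = -5 + z
p = -75 (p = 15*(-5) = -75)
p*D(E(2, P(6, 4))) = -75*(-28 + (-5 + 6)) = -75*(-28 + 1) = -75*(-27) = 2025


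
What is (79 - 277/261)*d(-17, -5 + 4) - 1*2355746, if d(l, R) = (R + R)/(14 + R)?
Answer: -7993086862/3393 ≈ -2.3558e+6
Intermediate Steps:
d(l, R) = 2*R/(14 + R) (d(l, R) = (2*R)/(14 + R) = 2*R/(14 + R))
(79 - 277/261)*d(-17, -5 + 4) - 1*2355746 = (79 - 277/261)*(2*(-5 + 4)/(14 + (-5 + 4))) - 1*2355746 = (79 - 277*1/261)*(2*(-1)/(14 - 1)) - 2355746 = (79 - 277/261)*(2*(-1)/13) - 2355746 = 20342*(2*(-1)*(1/13))/261 - 2355746 = (20342/261)*(-2/13) - 2355746 = -40684/3393 - 2355746 = -7993086862/3393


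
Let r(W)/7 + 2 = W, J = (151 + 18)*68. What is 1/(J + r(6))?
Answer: 1/11520 ≈ 8.6806e-5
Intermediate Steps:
J = 11492 (J = 169*68 = 11492)
r(W) = -14 + 7*W
1/(J + r(6)) = 1/(11492 + (-14 + 7*6)) = 1/(11492 + (-14 + 42)) = 1/(11492 + 28) = 1/11520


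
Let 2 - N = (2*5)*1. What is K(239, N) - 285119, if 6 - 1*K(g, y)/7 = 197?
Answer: -286456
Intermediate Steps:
N = -8 (N = 2 - 2*5 = 2 - 10 = -8)
K(g, y) = -1337 (K(g, y) = 42 - 7*197 = 42 - 1379 = -1337)
K(239, N) - 285119 = -1337 - 285119 = -286456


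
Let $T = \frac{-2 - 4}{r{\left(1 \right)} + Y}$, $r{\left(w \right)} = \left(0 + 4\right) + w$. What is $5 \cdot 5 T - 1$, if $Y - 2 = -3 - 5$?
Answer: $149$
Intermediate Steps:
$r{\left(w \right)} = 4 + w$
$Y = -6$ ($Y = 2 - 8 = -6$)
$T = 6$ ($T = \frac{-2 - 4}{\left(4 + 1\right) - 6} = - \frac{6}{5 - 6} = - \frac{6}{-1} = \left(-6\right) \left(-1\right) = 6$)
$5 \cdot 5 T - 1 = 5 \cdot 5 \cdot 6 - 1 = 25 \cdot 6 - 1 = 150 - 1 = 149$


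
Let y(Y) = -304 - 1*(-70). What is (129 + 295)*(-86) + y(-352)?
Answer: -36698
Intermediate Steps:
y(Y) = -234 (y(Y) = -304 + 70 = -234)
(129 + 295)*(-86) + y(-352) = (129 + 295)*(-86) - 234 = 424*(-86) - 234 = -36464 - 234 = -36698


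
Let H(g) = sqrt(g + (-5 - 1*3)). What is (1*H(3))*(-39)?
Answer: -39*I*sqrt(5) ≈ -87.207*I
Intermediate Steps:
H(g) = sqrt(-8 + g) (H(g) = sqrt(g + (-5 - 3)) = sqrt(g - 8) = sqrt(-8 + g))
(1*H(3))*(-39) = (1*sqrt(-8 + 3))*(-39) = (1*sqrt(-5))*(-39) = (1*(I*sqrt(5)))*(-39) = (I*sqrt(5))*(-39) = -39*I*sqrt(5)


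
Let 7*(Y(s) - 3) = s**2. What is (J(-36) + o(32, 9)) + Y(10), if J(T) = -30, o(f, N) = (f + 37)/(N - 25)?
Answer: -1907/112 ≈ -17.027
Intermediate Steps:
o(f, N) = (37 + f)/(-25 + N)
Y(s) = 3 + s**2/7
(J(-36) + o(32, 9)) + Y(10) = (-30 + (37 + 32)/(-25 + 9)) + (3 + (1/7)*10**2) = (-30 + 69/(-16)) + (3 + (1/7)*100) = (-30 - 1/16*69) + (3 + 100/7) = (-30 - 69/16) + 121/7 = -549/16 + 121/7 = -1907/112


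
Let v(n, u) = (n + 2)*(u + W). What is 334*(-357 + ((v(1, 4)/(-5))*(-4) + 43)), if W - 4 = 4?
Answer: -476284/5 ≈ -95257.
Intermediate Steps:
W = 8 (W = 4 + 4 = 8)
v(n, u) = (2 + n)*(8 + u) (v(n, u) = (n + 2)*(u + 8) = (2 + n)*(8 + u))
334*(-357 + ((v(1, 4)/(-5))*(-4) + 43)) = 334*(-357 + (((16 + 2*4 + 8*1 + 1*4)/(-5))*(-4) + 43)) = 334*(-357 + (-(16 + 8 + 8 + 4)/5*(-4) + 43)) = 334*(-357 + (-⅕*36*(-4) + 43)) = 334*(-357 + (-36/5*(-4) + 43)) = 334*(-357 + (144/5 + 43)) = 334*(-357 + 359/5) = 334*(-1426/5) = -476284/5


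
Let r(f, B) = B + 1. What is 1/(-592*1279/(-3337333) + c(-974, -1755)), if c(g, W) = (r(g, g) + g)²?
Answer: 3337333/12651192729565 ≈ 2.6380e-7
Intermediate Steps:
r(f, B) = 1 + B
c(g, W) = (1 + 2*g)² (c(g, W) = ((1 + g) + g)² = (1 + 2*g)²)
1/(-592*1279/(-3337333) + c(-974, -1755)) = 1/(-592*1279/(-3337333) + (1 + 2*(-974))²) = 1/(-757168*(-1/3337333) + (1 - 1948)²) = 1/(757168/3337333 + (-1947)²) = 1/(757168/3337333 + 3790809) = 1/(12651192729565/3337333) = 3337333/12651192729565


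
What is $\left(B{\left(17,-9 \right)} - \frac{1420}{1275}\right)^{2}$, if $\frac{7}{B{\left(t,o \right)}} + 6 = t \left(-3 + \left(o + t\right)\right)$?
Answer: $\frac{426463801}{405821025} \approx 1.0509$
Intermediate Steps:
$B{\left(t,o \right)} = \frac{7}{-6 + t \left(-3 + o + t\right)}$ ($B{\left(t,o \right)} = \frac{7}{-6 + t \left(-3 + \left(o + t\right)\right)} = \frac{7}{-6 + t \left(-3 + o + t\right)}$)
$\left(B{\left(17,-9 \right)} - \frac{1420}{1275}\right)^{2} = \left(\frac{7}{-6 + 17^{2} - 51 - 153} - \frac{1420}{1275}\right)^{2} = \left(\frac{7}{-6 + 289 - 51 - 153} - \frac{284}{255}\right)^{2} = \left(\frac{7}{79} - \frac{284}{255}\right)^{2} = \left(- \frac{20651}{20145}\right)^{2} = \frac{426463801}{405821025}$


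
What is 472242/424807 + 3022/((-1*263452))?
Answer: 61564666315/55958126882 ≈ 1.1002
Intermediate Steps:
472242/424807 + 3022/((-1*263452)) = 472242*(1/424807) + 3022/(-263452) = 472242/424807 + 3022*(-1/263452) = 472242/424807 - 1511/131726 = 61564666315/55958126882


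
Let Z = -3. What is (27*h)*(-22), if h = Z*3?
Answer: 5346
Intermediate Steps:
h = -9 (h = -3*3 = -9)
(27*h)*(-22) = (27*(-9))*(-22) = -243*(-22) = 5346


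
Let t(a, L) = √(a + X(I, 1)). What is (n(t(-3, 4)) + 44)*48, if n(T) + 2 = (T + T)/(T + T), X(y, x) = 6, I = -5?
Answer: 2064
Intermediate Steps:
t(a, L) = √(6 + a) (t(a, L) = √(a + 6) = √(6 + a))
n(T) = -1 (n(T) = -2 + (T + T)/(T + T) = -2 + (2*T)/((2*T)) = -2 + (2*T)*(1/(2*T)) = -2 + 1 = -1)
(n(t(-3, 4)) + 44)*48 = (-1 + 44)*48 = 43*48 = 2064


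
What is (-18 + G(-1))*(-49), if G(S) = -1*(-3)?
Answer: 735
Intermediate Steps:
G(S) = 3
(-18 + G(-1))*(-49) = (-18 + 3)*(-49) = -15*(-49) = 735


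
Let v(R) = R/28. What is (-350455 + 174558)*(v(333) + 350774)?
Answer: -1727661213485/28 ≈ -6.1702e+10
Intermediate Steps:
v(R) = R/28 (v(R) = R*(1/28) = R/28)
(-350455 + 174558)*(v(333) + 350774) = (-350455 + 174558)*((1/28)*333 + 350774) = -175897*(333/28 + 350774) = -175897*9822005/28 = -1727661213485/28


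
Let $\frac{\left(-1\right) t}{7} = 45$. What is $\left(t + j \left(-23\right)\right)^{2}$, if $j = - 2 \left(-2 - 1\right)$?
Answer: $205209$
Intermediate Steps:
$t = -315$ ($t = \left(-7\right) 45 = -315$)
$j = 6$ ($j = \left(-2\right) \left(-3\right) = 6$)
$\left(t + j \left(-23\right)\right)^{2} = \left(-315 + 6 \left(-23\right)\right)^{2} = \left(-315 - 138\right)^{2} = \left(-453\right)^{2} = 205209$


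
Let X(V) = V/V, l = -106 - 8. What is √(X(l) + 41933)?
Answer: √41934 ≈ 204.78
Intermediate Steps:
l = -114
X(V) = 1
√(X(l) + 41933) = √(1 + 41933) = √41934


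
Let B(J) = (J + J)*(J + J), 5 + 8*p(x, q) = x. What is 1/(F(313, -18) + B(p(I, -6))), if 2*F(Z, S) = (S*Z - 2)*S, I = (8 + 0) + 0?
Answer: 16/811593 ≈ 1.9714e-5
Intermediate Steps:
I = 8 (I = 8 + 0 = 8)
p(x, q) = -5/8 + x/8
B(J) = 4*J² (B(J) = (2*J)*(2*J) = 4*J²)
F(Z, S) = S*(-2 + S*Z)/2 (F(Z, S) = ((S*Z - 2)*S)/2 = ((-2 + S*Z)*S)/2 = (S*(-2 + S*Z))/2 = S*(-2 + S*Z)/2)
1/(F(313, -18) + B(p(I, -6))) = 1/((½)*(-18)*(-2 - 18*313) + 4*(-5/8 + (⅛)*8)²) = 1/((½)*(-18)*(-2 - 5634) + 4*(-5/8 + 1)²) = 1/((½)*(-18)*(-5636) + 4*(3/8)²) = 1/(50724 + 4*(9/64)) = 1/(50724 + 9/16) = 1/(811593/16) = 16/811593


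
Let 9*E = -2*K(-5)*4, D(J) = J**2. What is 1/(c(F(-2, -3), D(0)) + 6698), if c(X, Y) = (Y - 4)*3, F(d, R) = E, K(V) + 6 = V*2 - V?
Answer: 1/6686 ≈ 0.00014957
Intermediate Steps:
K(V) = -6 + V (K(V) = -6 + (V*2 - V) = -6 + (2*V - V) = -6 + V)
E = 88/9 (E = (-2*(-6 - 5)*4)/9 = (-2*(-11)*4)/9 = (22*4)/9 = (1/9)*88 = 88/9 ≈ 9.7778)
F(d, R) = 88/9
c(X, Y) = -12 + 3*Y (c(X, Y) = (-4 + Y)*3 = -12 + 3*Y)
1/(c(F(-2, -3), D(0)) + 6698) = 1/((-12 + 3*0**2) + 6698) = 1/((-12 + 3*0) + 6698) = 1/((-12 + 0) + 6698) = 1/(-12 + 6698) = 1/6686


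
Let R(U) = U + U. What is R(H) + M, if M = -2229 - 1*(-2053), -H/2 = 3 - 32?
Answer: -60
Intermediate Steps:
H = 58 (H = -2*(3 - 32) = -2*(-29) = 58)
M = -176 (M = -2229 + 2053 = -176)
R(U) = 2*U
R(H) + M = 2*58 - 176 = 116 - 176 = -60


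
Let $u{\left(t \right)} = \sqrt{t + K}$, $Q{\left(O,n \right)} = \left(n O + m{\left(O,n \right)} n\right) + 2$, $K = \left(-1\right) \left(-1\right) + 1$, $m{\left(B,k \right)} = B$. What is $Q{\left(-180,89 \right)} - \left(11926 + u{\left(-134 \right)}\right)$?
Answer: $-43964 - 2 i \sqrt{33} \approx -43964.0 - 11.489 i$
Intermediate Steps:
$K = 2$ ($K = 1 + 1 = 2$)
$Q{\left(O,n \right)} = 2 + 2 O n$ ($Q{\left(O,n \right)} = \left(n O + O n\right) + 2 = \left(O n + O n\right) + 2 = 2 O n + 2 = 2 + 2 O n$)
$u{\left(t \right)} = \sqrt{2 + t}$ ($u{\left(t \right)} = \sqrt{t + 2} = \sqrt{2 + t}$)
$Q{\left(-180,89 \right)} - \left(11926 + u{\left(-134 \right)}\right) = \left(2 + 2 \left(-180\right) 89\right) - \left(11926 + \sqrt{2 - 134}\right) = \left(2 - 32040\right) - \left(11926 + \sqrt{-132}\right) = -32038 - \left(11926 + 2 i \sqrt{33}\right) = -43964 - 2 i \sqrt{33}$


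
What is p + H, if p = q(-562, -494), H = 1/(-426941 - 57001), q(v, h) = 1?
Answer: 483941/483942 ≈ 1.0000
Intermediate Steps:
H = -1/483942 (H = 1/(-483942) = -1/483942 ≈ -2.0664e-6)
p = 1
p + H = 1 - 1/483942 = 483941/483942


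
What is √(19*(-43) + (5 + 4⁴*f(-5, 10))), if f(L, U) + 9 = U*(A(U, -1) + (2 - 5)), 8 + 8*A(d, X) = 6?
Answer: 2*I*√2859 ≈ 106.94*I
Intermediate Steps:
A(d, X) = -¼ (A(d, X) = -1 + (⅛)*6 = -1 + ¾ = -¼)
f(L, U) = -9 - 13*U/4 (f(L, U) = -9 + U*(-¼ + (2 - 5)) = -9 + U*(-¼ - 3) = -9 + U*(-13/4) = -9 - 13*U/4)
√(19*(-43) + (5 + 4⁴*f(-5, 10))) = √(19*(-43) + (5 + 4⁴*(-9 - 13/4*10))) = √(-817 + (5 + 256*(-9 - 65/2))) = √(-817 + (5 + 256*(-83/2))) = √(-817 + (5 - 10624)) = √(-817 - 10619) = √(-11436) = 2*I*√2859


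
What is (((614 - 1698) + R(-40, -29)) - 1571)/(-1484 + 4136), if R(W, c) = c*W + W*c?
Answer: -335/2652 ≈ -0.12632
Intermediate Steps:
R(W, c) = 2*W*c (R(W, c) = W*c + W*c = 2*W*c)
(((614 - 1698) + R(-40, -29)) - 1571)/(-1484 + 4136) = (((614 - 1698) + 2*(-40)*(-29)) - 1571)/(-1484 + 4136) = ((-1084 + 2320) - 1571)/2652 = (1236 - 1571)*(1/2652) = -335*1/2652 = -335/2652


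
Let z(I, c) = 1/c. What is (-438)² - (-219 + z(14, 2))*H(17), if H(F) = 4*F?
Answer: 206702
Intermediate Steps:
(-438)² - (-219 + z(14, 2))*H(17) = (-438)² - (-219 + 1/2)*4*17 = 191844 - (-219 + ½)*68 = 191844 - (-437)*68/2 = 191844 - 1*(-14858) = 191844 + 14858 = 206702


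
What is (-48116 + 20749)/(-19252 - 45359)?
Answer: 27367/64611 ≈ 0.42357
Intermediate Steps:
(-48116 + 20749)/(-19252 - 45359) = -27367/(-64611) = -27367*(-1/64611) = 27367/64611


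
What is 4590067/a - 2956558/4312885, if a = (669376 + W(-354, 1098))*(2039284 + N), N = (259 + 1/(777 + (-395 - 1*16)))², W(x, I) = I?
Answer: -279661306368664101317624/407958434057923278761105 ≈ -0.68551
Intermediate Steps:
N = 8986092025/133956 (N = (259 + 1/(777 + (-395 - 16)))² = (259 + 1/(777 - 411))² = (259 + 1/366)² = (94795/366)² = 8986092025/133956 ≈ 67082.)
a = 94590612561643373/66978 (a = (669376 + 1098)*(2039284 + 8986092025/133956) = 670474*(282160419529/133956) = 94590612561643373/66978 ≈ 1.4123e+12)
4590067/a - 2956558/4312885 = 4590067/(94590612561643373/66978) - 2956558/4312885 = 4590067*(66978/94590612561643373) - 2956558*1/4312885 = 307433507526/94590612561643373 - 2956558/4312885 = -279661306368664101317624/407958434057923278761105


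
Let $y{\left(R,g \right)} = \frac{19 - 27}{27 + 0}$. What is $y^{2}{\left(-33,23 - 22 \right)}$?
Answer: $\frac{64}{729} \approx 0.087791$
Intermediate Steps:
$y{\left(R,g \right)} = - \frac{8}{27}$
$y^{2}{\left(-33,23 - 22 \right)} = \left(- \frac{8}{27}\right)^{2} = \frac{64}{729}$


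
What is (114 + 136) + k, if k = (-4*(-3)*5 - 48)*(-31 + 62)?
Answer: 622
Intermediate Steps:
k = 372 (k = (12*5 - 48)*31 = (60 - 48)*31 = 12*31 = 372)
(114 + 136) + k = (114 + 136) + 372 = 250 + 372 = 622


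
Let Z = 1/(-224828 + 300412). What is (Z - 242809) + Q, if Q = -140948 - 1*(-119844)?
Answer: -19947600191/75584 ≈ -2.6391e+5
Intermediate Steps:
Q = -21104 (Q = -140948 + 119844 = -21104)
Z = 1/75584 ≈ 1.3230e-5
(Z - 242809) + Q = (1/75584 - 242809) - 21104 = -18352475455/75584 - 21104 = -19947600191/75584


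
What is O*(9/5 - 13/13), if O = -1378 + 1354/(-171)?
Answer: -947968/855 ≈ -1108.7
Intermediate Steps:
O = -236992/171 (O = -1378 + 1354*(-1/171) = -1378 - 1354/171 = -236992/171 ≈ -1385.9)
O*(9/5 - 13/13) = -236992*(9/5 - 13/13)/171 = -236992*(9*(⅕) - 13*1/13)/171 = -236992*(9/5 - 1)/171 = -236992/171*⅘ = -947968/855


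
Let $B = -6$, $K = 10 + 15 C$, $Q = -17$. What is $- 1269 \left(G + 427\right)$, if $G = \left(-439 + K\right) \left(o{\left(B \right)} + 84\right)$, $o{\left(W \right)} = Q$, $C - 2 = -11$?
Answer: $47411109$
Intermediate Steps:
$C = -9$ ($C = 2 - 11 = -9$)
$K = -125$ ($K = 10 + 15 \left(-9\right) = 10 - 135 = -125$)
$o{\left(W \right)} = -17$
$G = -37788$ ($G = \left(-439 - 125\right) \left(-17 + 84\right) = \left(-564\right) 67 = -37788$)
$- 1269 \left(G + 427\right) = - 1269 \left(-37788 + 427\right) = \left(-1269\right) \left(-37361\right) = 47411109$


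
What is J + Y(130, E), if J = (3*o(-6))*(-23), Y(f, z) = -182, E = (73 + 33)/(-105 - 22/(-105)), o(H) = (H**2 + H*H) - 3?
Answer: -4943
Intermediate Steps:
o(H) = -3 + 2*H**2 (o(H) = (H**2 + H**2) - 3 = 2*H**2 - 3 = -3 + 2*H**2)
E = -11130/11003 (E = 106/(-105 - 22*(-1/105)) = 106/(-105 + 22/105) = 106/(-11003/105) = 106*(-105/11003) = -11130/11003 ≈ -1.0115)
J = -4761 (J = (3*(-3 + 2*(-6)**2))*(-23) = (3*(-3 + 2*36))*(-23) = (3*(-3 + 72))*(-23) = (3*69)*(-23) = 207*(-23) = -4761)
J + Y(130, E) = -4761 - 182 = -4943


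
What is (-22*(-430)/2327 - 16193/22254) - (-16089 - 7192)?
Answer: 1205780777027/51785058 ≈ 23284.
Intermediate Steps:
(-22*(-430)/2327 - 16193/22254) - (-16089 - 7192) = (9460*(1/2327) - 16193*1/22254) - 1*(-23281) = (9460/2327 - 16193/22254) + 23281 = 172841729/51785058 + 23281 = 1205780777027/51785058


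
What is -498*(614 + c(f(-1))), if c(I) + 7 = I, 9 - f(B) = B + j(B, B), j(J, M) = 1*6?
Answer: -304278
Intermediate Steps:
j(J, M) = 6
f(B) = 3 - B (f(B) = 9 - (B + 6) = 9 - (6 + B) = 9 + (-6 - B) = 3 - B)
c(I) = -7 + I
-498*(614 + c(f(-1))) = -498*(614 + (-7 + (3 - 1*(-1)))) = -498*(614 + (-7 + (3 + 1))) = -498*(614 + (-7 + 4)) = -498*(614 - 3) = -498*611 = -304278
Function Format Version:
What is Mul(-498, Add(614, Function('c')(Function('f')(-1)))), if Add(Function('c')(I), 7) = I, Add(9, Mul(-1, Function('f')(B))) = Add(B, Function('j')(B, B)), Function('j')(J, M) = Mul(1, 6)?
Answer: -304278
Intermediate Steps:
Function('j')(J, M) = 6
Function('f')(B) = Add(3, Mul(-1, B)) (Function('f')(B) = Add(9, Mul(-1, Add(B, 6))) = Add(9, Mul(-1, Add(6, B))) = Add(9, Add(-6, Mul(-1, B))) = Add(3, Mul(-1, B)))
Function('c')(I) = Add(-7, I)
Mul(-498, Add(614, Function('c')(Function('f')(-1)))) = Mul(-498, Add(614, Add(-7, Add(3, Mul(-1, -1))))) = Mul(-498, Add(614, Add(-7, Add(3, 1)))) = Mul(-498, Add(614, Add(-7, 4))) = Mul(-498, Add(614, -3)) = Mul(-498, 611) = -304278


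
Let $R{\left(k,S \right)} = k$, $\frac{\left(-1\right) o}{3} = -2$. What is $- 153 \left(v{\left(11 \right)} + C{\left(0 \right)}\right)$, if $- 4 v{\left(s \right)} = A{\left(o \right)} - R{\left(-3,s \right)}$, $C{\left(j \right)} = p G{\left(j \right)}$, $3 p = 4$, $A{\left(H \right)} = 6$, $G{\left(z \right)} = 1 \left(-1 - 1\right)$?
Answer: $\frac{3009}{4} \approx 752.25$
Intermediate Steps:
$o = 6$ ($o = \left(-3\right) \left(-2\right) = 6$)
$G{\left(z \right)} = -2$ ($G{\left(z \right)} = 1 \left(-2\right) = -2$)
$p = \frac{4}{3}$ ($p = \frac{1}{3} \cdot 4 = \frac{4}{3} \approx 1.3333$)
$C{\left(j \right)} = - \frac{8}{3}$ ($C{\left(j \right)} = \frac{4}{3} \left(-2\right) = - \frac{8}{3}$)
$v{\left(s \right)} = - \frac{9}{4}$ ($v{\left(s \right)} = - \frac{6 - -3}{4} = - \frac{6 + 3}{4} = \left(- \frac{1}{4}\right) 9 = - \frac{9}{4}$)
$- 153 \left(v{\left(11 \right)} + C{\left(0 \right)}\right) = - 153 \left(- \frac{9}{4} - \frac{8}{3}\right) = \left(-153\right) \left(- \frac{59}{12}\right) = \frac{3009}{4}$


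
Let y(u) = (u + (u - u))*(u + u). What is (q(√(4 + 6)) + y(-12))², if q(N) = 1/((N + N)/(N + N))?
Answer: 83521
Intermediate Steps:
y(u) = 2*u² (y(u) = (u + 0)*(2*u) = u*(2*u) = 2*u²)
q(N) = 1 (q(N) = 1/((2*N)/((2*N))) = 1/((2*N)*(1/(2*N))) = 1/1 = 1)
(q(√(4 + 6)) + y(-12))² = (1 + 2*(-12)²)² = (1 + 2*144)² = (1 + 288)² = 289² = 83521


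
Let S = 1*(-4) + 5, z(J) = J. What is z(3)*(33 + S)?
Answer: 102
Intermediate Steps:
S = 1 (S = -4 + 5 = 1)
z(3)*(33 + S) = 3*(33 + 1) = 3*34 = 102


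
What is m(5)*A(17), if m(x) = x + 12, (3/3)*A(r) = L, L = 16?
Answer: 272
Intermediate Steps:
A(r) = 16
m(x) = 12 + x
m(5)*A(17) = (12 + 5)*16 = 17*16 = 272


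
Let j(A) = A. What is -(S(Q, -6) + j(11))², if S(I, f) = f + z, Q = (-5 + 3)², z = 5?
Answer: -100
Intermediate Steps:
Q = 4 (Q = (-2)² = 4)
S(I, f) = 5 + f (S(I, f) = f + 5 = 5 + f)
-(S(Q, -6) + j(11))² = -((5 - 6) + 11)² = -(-1 + 11)² = -1*10² = -1*100 = -100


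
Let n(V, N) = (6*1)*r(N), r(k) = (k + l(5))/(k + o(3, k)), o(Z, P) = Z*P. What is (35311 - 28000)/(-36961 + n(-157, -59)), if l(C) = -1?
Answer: -431349/2180609 ≈ -0.19781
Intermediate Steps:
o(Z, P) = P*Z
r(k) = (-1 + k)/(4*k) (r(k) = (k - 1)/(k + k*3) = (-1 + k)/(k + 3*k) = (-1 + k)/((4*k)) = (-1 + k)*(1/(4*k)) = (-1 + k)/(4*k))
n(V, N) = 3*(-1 + N)/(2*N) (n(V, N) = (6*1)*((-1 + N)/(4*N)) = 6*((-1 + N)/(4*N)) = 3*(-1 + N)/(2*N))
(35311 - 28000)/(-36961 + n(-157, -59)) = (35311 - 28000)/(-36961 + (3/2)*(-1 - 59)/(-59)) = 7311/(-36961 + (3/2)*(-1/59)*(-60)) = 7311/(-36961 + 90/59) = 7311/(-2180609/59) = 7311*(-59/2180609) = -431349/2180609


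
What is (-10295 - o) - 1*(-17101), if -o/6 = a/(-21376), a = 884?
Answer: 18184969/2672 ≈ 6805.8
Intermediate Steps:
o = 663/2672 (o = -5304/(-21376) = -5304*(-1)/21376 = -6*(-221/5344) = 663/2672 ≈ 0.24813)
(-10295 - o) - 1*(-17101) = (-10295 - 1*663/2672) - 1*(-17101) = (-10295 - 663/2672) + 17101 = -27508903/2672 + 17101 = 18184969/2672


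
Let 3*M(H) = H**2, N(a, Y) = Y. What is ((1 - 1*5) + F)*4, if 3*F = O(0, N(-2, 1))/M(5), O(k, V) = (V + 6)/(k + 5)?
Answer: -1972/125 ≈ -15.776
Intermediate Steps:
O(k, V) = (6 + V)/(5 + k)
M(H) = H**2/3
F = 7/125 (F = (((6 + 1)/(5 + 0))/(((1/3)*5**2)))/3 = ((7/5)/(((1/3)*25)))/3 = (((1/5)*7)/(25/3))/3 = ((7/5)*(3/25))/3 = (1/3)*(21/125) = 7/125 ≈ 0.056000)
((1 - 1*5) + F)*4 = ((1 - 1*5) + 7/125)*4 = ((1 - 5) + 7/125)*4 = (-4 + 7/125)*4 = -493/125*4 = -1972/125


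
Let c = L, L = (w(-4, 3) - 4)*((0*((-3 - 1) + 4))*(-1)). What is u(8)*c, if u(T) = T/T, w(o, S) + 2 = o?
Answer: 0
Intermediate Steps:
w(o, S) = -2 + o
u(T) = 1
L = 0 (L = ((-2 - 4) - 4)*((0*((-3 - 1) + 4))*(-1)) = (-6 - 4)*((0*(-4 + 4))*(-1)) = -10*0*0*(-1) = -0*(-1) = -10*0 = 0)
c = 0
u(8)*c = 1*0 = 0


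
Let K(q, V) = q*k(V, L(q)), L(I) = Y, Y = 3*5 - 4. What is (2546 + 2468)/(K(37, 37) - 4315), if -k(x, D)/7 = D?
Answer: -2507/3582 ≈ -0.69989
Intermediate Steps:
Y = 11 (Y = 15 - 4 = 11)
L(I) = 11
k(x, D) = -7*D
K(q, V) = -77*q (K(q, V) = q*(-7*11) = q*(-77) = -77*q)
(2546 + 2468)/(K(37, 37) - 4315) = (2546 + 2468)/(-77*37 - 4315) = 5014/(-2849 - 4315) = 5014/(-7164) = 5014*(-1/7164) = -2507/3582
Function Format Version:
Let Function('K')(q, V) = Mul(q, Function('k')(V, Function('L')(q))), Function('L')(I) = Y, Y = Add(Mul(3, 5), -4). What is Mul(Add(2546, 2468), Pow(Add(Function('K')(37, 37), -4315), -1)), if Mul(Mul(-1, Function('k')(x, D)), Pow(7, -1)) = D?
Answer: Rational(-2507, 3582) ≈ -0.69989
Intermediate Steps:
Y = 11 (Y = Add(15, -4) = 11)
Function('L')(I) = 11
Function('k')(x, D) = Mul(-7, D)
Function('K')(q, V) = Mul(-77, q) (Function('K')(q, V) = Mul(q, Mul(-7, 11)) = Mul(q, -77) = Mul(-77, q))
Mul(Add(2546, 2468), Pow(Add(Function('K')(37, 37), -4315), -1)) = Mul(Add(2546, 2468), Pow(Add(Mul(-77, 37), -4315), -1)) = Mul(5014, Pow(Add(-2849, -4315), -1)) = Mul(5014, Pow(-7164, -1)) = Mul(5014, Rational(-1, 7164)) = Rational(-2507, 3582)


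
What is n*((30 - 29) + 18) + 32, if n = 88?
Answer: 1704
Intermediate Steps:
n*((30 - 29) + 18) + 32 = 88*((30 - 29) + 18) + 32 = 88*(1 + 18) + 32 = 88*19 + 32 = 1672 + 32 = 1704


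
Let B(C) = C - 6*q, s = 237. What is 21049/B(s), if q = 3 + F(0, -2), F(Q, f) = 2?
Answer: 21049/207 ≈ 101.69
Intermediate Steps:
q = 5 (q = 3 + 2 = 5)
B(C) = -30 + C (B(C) = C - 6*5 = C - 30 = -30 + C)
21049/B(s) = 21049/(-30 + 237) = 21049/207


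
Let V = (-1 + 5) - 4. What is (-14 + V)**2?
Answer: 196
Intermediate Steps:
V = 0 (V = 4 - 4 = 0)
(-14 + V)**2 = (-14 + 0)**2 = (-14)**2 = 196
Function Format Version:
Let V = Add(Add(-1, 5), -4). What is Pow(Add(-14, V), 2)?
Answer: 196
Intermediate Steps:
V = 0 (V = Add(4, -4) = 0)
Pow(Add(-14, V), 2) = Pow(Add(-14, 0), 2) = Pow(-14, 2) = 196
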